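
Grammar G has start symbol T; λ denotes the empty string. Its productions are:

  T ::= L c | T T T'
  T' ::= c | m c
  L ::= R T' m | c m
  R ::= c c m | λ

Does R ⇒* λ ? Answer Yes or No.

R has an λ-production, so R ⇒ λ.

Yes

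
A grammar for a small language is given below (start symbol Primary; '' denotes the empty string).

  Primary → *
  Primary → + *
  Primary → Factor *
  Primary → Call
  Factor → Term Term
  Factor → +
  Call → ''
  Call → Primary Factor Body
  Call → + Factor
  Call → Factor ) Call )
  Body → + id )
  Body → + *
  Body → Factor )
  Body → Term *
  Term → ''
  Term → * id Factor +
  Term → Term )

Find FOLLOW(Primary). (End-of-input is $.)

{ $, ), *, + }

Primary is the start symbol, so $ ∈ FOLLOW(Primary).
In Call → Primary Factor Body: add FIRST(Factor Body) = { ), *, + }.
Union: FOLLOW(Primary) = { $, ), *, + }.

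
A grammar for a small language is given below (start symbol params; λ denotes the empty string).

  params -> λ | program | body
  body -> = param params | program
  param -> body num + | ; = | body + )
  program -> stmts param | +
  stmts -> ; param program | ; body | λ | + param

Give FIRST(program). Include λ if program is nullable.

{ +, ;, = }

From program -> stmts param: stmts nullable, take FIRST(stmts) ∪ FIRST(param) = { +, ;, = }.
program -> + contributes {+}.
Union: FIRST(program) = { +, ;, = }.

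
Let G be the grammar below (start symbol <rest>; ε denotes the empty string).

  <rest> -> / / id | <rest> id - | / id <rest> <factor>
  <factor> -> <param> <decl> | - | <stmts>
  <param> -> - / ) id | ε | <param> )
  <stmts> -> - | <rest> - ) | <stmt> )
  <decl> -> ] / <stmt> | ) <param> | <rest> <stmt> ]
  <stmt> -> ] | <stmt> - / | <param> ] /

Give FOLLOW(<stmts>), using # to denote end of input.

{ #, ), -, /, ], id }

In <factor> -> <stmts>: <stmts> is at the end, add FOLLOW(<factor>) = { #, ), -, /, ], id }.
Union: FOLLOW(<stmts>) = { #, ), -, /, ], id }.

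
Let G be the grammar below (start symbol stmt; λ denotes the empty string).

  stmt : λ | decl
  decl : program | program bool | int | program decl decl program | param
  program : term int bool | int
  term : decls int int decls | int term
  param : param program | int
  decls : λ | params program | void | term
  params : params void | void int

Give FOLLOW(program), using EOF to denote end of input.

{ EOF, bool, int, void }

In decl : program: program is at the end, add FOLLOW(decl) = { EOF, int, void }.
In decl : program bool: add FIRST(bool) = { bool }.
In decl : program decl decl program: add FIRST(decl decl program) = { int, void }.
In decl : program decl decl program: program is at the end, add FOLLOW(decl) = { EOF, int, void }.
In param : param program: program is at the end, add FOLLOW(param) = { EOF, int, void }.
In decls : params program: program is at the end, add FOLLOW(decls) = { int }.
Union: FOLLOW(program) = { EOF, bool, int, void }.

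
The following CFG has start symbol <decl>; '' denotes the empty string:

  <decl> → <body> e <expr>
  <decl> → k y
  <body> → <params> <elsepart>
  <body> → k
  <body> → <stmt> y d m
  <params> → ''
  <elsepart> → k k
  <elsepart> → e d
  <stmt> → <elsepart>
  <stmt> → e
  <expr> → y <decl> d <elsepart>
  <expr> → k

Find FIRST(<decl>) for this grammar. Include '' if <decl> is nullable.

From <decl> → <body> e <expr>: add FIRST(<body>) = { e, k }.
<decl> → k y contributes {k}.
Union: FIRST(<decl>) = { e, k }.

{ e, k }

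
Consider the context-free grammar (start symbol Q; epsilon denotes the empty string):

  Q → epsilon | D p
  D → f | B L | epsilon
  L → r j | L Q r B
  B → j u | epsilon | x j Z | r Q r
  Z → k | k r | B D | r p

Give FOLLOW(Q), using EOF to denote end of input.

{ EOF, r }

Q is the start symbol, so EOF ∈ FOLLOW(Q).
In L → L Q r B: add FIRST(r B) = { r }.
In B → r Q r: add FIRST(r) = { r }.
Union: FOLLOW(Q) = { EOF, r }.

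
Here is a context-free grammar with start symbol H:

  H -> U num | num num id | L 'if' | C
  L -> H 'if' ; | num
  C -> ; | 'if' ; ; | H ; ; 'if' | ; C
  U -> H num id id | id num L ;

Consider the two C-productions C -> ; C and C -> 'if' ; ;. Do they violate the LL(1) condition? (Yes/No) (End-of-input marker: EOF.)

FIRST(; C) = { ; } and FIRST('if' ; ;) = { 'if' }.
The FIRST sets are disjoint and neither alternative is nullable — no conflict.

No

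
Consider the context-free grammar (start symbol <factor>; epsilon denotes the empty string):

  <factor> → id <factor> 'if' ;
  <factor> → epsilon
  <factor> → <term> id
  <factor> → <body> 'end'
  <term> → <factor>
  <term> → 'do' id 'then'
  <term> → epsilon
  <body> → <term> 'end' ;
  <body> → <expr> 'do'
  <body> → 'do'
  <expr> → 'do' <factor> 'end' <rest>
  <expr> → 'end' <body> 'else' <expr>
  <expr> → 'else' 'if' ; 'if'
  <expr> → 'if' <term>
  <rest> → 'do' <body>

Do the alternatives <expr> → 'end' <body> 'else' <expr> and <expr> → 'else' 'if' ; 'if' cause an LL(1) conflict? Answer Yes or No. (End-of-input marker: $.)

FIRST('end' <body> 'else' <expr>) = { 'end' } and FIRST('else' 'if' ; 'if') = { 'else' }.
The FIRST sets are disjoint and neither alternative is nullable — no conflict.

No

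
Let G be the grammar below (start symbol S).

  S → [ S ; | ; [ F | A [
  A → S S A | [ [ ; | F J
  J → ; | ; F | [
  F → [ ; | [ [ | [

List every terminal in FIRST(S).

{ ;, [ }

S → [ S ; contributes {[}.
S → ; [ F contributes {;}.
From S → A [: add FIRST(A) = { ;, [ }.
Union: FIRST(S) = { ;, [ }.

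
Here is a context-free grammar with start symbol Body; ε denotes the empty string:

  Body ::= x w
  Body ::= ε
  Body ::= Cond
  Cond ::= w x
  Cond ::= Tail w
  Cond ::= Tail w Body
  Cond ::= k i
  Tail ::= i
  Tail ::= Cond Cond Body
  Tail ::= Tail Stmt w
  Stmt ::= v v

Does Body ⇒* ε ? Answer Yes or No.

Yes

Body has an ε-production, so Body ⇒ ε.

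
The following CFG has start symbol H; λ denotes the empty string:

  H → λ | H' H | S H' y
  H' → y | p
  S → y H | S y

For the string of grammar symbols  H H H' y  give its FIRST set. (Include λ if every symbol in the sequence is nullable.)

{ p, y }

Add FIRST(H)\{λ} = { p, y }; H is nullable, continue.
Add FIRST(H)\{λ} = { p, y }; H is nullable, continue.
Add FIRST(H') = { p, y }; H' is not nullable, stop.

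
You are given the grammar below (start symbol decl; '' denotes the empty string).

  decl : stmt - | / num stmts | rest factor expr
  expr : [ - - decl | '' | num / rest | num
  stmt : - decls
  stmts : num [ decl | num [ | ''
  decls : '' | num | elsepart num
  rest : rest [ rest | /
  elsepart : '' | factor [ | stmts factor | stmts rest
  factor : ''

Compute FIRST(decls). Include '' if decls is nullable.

decls : '' contributes ''.
decls : num contributes {num}.
From decls : elsepart num: elsepart nullable, take FIRST(elsepart) ∪ {num} = { /, [, num }.
Union: FIRST(decls) = { /, [, num, '' }.

{ /, [, num, '' }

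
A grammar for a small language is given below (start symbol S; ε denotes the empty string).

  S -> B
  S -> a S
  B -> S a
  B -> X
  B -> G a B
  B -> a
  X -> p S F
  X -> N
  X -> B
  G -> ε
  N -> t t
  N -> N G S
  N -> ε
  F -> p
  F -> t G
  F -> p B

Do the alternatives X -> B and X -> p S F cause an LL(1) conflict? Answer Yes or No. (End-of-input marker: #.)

Yes

FIRST(B) = { a, p, t, ε } and FIRST(p S F) = { p }.
Both contain p, so the two alternatives are not disjoint — LL(1) conflict.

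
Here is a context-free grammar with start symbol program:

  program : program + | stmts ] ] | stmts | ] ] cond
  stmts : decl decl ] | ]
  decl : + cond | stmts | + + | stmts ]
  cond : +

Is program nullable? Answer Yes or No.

No nonterminal in this grammar is nullable.
No production of program has an RHS whose symbols are all nullable, so program is not nullable.

No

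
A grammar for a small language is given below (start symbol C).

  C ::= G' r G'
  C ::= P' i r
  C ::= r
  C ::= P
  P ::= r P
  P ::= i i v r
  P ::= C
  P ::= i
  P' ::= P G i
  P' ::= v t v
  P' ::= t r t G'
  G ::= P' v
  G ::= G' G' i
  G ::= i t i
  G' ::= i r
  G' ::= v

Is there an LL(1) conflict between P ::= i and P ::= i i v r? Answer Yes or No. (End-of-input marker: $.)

FIRST(i) = { i } and FIRST(i i v r) = { i }.
Both contain i, so the two alternatives are not disjoint — LL(1) conflict.

Yes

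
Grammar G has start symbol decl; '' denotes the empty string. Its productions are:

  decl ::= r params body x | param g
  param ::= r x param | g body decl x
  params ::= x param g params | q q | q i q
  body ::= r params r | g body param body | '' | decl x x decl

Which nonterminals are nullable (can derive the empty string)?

Directly nullable (have an ''-production): body.
No other nonterminal has a production whose RHS symbols are all nullable.

{ body }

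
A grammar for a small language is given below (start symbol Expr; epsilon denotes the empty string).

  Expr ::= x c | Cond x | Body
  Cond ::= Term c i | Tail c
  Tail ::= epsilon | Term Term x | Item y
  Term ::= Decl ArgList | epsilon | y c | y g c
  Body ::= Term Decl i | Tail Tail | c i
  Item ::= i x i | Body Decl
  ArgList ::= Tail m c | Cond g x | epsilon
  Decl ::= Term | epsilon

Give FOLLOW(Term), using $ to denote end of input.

In Cond ::= Term c i: add FIRST(c i) = { c }.
In Tail ::= Term Term x: add FIRST(Term x) = { c, i, m, x, y }.
In Tail ::= Term Term x: add FIRST(x) = { x }.
In Body ::= Term Decl i: add FIRST(Decl i) = { c, i, m, x, y }.
In Decl ::= Term: Term is at the end, add FOLLOW(Decl) = { c, i, m, x, y }.
Union: FOLLOW(Term) = { c, i, m, x, y }.

{ c, i, m, x, y }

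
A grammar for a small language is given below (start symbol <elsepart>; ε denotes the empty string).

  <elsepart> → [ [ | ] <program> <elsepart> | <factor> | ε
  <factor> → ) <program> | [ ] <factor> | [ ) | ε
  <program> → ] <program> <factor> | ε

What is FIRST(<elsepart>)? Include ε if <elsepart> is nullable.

<elsepart> → [ [ contributes {[}.
<elsepart> → ] <program> <elsepart> contributes {]}.
From <elsepart> → <factor>: add FIRST(<factor>) = { ), [, ε } (including ε since <factor> is nullable).
<elsepart> → ε contributes ε.
Union: FIRST(<elsepart>) = { ), [, ], ε }.

{ ), [, ], ε }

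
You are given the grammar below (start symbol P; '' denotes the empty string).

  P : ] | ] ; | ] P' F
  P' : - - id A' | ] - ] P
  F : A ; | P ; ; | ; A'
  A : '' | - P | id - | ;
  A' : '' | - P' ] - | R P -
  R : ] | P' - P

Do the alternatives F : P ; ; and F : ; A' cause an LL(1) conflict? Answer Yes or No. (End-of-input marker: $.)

No

FIRST(P ; ;) = { ] } and FIRST(; A') = { ; }.
The FIRST sets are disjoint and neither alternative is nullable — no conflict.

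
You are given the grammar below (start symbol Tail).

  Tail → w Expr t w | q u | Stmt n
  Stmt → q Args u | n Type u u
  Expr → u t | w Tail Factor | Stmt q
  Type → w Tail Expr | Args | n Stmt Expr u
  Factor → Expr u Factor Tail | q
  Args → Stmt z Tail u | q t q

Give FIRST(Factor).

{ n, q, u, w }

From Factor → Expr u Factor Tail: add FIRST(Expr) = { n, q, u, w }.
Factor → q contributes {q}.
Union: FIRST(Factor) = { n, q, u, w }.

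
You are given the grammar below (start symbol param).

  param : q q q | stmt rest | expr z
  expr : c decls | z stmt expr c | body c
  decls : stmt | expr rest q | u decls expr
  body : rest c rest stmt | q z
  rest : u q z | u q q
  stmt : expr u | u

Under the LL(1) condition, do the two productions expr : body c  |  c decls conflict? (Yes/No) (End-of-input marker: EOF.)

No

FIRST(body c) = { q, u } and FIRST(c decls) = { c }.
The FIRST sets are disjoint and neither alternative is nullable — no conflict.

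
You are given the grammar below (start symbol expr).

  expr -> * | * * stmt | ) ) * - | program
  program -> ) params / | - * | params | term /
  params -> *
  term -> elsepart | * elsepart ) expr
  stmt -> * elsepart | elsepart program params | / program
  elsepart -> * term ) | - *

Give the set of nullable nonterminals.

No nonterminal has an empty production or an RHS whose symbols are all nullable.

{ } (none)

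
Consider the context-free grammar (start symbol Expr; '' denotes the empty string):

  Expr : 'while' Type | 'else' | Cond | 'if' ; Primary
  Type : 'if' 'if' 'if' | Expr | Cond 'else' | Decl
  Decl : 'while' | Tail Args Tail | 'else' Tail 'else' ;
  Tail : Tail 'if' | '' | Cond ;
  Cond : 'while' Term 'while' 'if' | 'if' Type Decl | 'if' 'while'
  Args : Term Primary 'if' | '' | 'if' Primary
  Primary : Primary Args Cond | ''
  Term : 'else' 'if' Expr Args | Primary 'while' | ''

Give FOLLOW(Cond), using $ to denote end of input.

{ $, 'else', 'if', 'while', ; }

In Expr : Cond: Cond is at the end, add FOLLOW(Expr) = { $, 'else', 'if', 'while', ; }.
In Type : Cond 'else': add FIRST('else') = { 'else' }.
In Tail : Cond ;: add FIRST(;) = { ; }.
In Primary : Primary Args Cond: Cond is at the end, add FOLLOW(Primary) = { $, 'else', 'if', 'while', ; }.
Union: FOLLOW(Cond) = { $, 'else', 'if', 'while', ; }.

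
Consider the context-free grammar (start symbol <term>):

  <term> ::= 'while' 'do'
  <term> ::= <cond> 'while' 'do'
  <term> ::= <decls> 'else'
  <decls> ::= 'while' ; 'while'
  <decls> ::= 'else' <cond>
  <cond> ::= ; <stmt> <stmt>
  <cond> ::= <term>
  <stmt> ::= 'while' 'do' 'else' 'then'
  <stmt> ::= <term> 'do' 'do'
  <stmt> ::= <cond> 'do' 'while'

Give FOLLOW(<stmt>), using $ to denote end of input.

In <cond> ::= ; <stmt> <stmt>: add FIRST(<stmt>) = { 'else', 'while', ; }.
In <cond> ::= ; <stmt> <stmt>: <stmt> is at the end, add FOLLOW(<cond>) = { 'do', 'else', 'while' }.
Union: FOLLOW(<stmt>) = { 'do', 'else', 'while', ; }.

{ 'do', 'else', 'while', ; }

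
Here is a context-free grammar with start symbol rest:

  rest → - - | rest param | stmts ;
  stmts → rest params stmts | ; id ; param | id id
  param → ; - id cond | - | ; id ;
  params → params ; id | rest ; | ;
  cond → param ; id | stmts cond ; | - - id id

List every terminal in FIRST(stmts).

{ -, ;, id }

From stmts → rest params stmts: add FIRST(rest) = { -, ;, id }.
stmts → ; id ; param contributes {;}.
stmts → id id contributes {id}.
Union: FIRST(stmts) = { -, ;, id }.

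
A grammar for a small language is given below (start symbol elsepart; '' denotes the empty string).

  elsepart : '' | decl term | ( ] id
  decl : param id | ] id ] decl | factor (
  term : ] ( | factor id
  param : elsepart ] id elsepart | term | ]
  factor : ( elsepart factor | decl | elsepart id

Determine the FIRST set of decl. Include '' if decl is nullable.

{ (, ], id }

From decl : param id: add FIRST(param) = { (, ], id }.
decl : ] id ] decl contributes {]}.
From decl : factor (: add FIRST(factor) = { (, ], id }.
Union: FIRST(decl) = { (, ], id }.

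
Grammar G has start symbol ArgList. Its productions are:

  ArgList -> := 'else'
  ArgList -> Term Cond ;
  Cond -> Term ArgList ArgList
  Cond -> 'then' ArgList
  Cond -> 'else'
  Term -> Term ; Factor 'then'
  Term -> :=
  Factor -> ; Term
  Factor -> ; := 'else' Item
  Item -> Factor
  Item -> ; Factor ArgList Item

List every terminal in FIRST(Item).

{ ; }

From Item -> Factor: add FIRST(Factor) = { ; }.
Item -> ; Factor ArgList Item contributes {;}.
Union: FIRST(Item) = { ; }.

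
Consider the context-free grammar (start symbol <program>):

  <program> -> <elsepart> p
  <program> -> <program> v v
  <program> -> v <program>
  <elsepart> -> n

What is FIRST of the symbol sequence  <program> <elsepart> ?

Add FIRST(<program>) = { n, v }; <program> is not nullable, stop.

{ n, v }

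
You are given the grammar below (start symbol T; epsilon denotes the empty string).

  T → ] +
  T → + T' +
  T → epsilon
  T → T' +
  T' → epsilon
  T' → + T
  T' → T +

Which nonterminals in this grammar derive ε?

{ T, T' }

Directly nullable (have an epsilon-production): T, T'.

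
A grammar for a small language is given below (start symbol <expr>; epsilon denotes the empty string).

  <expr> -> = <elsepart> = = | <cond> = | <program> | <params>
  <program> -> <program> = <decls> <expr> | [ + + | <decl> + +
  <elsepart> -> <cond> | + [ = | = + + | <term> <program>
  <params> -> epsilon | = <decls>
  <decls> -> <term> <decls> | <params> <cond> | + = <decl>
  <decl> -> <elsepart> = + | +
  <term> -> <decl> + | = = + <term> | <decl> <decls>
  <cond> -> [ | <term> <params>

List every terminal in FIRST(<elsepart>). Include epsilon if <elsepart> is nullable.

From <elsepart> -> <cond>: add FIRST(<cond>) = { +, =, [ }.
<elsepart> -> + [ = contributes {+}.
<elsepart> -> = + + contributes {=}.
From <elsepart> -> <term> <program>: add FIRST(<term>) = { +, =, [ }.
Union: FIRST(<elsepart>) = { +, =, [ }.

{ +, =, [ }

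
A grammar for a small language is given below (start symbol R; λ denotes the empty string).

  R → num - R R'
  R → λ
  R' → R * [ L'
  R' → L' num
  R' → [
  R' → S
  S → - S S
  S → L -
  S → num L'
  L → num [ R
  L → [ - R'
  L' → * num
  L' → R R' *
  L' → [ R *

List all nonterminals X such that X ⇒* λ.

Directly nullable (have an λ-production): R.
No other nonterminal has a production whose RHS symbols are all nullable.

{ R }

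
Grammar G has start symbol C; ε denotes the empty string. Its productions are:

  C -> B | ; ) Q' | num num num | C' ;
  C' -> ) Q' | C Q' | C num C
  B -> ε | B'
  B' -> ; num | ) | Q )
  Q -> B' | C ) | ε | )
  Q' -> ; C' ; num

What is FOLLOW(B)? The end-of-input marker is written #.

{ #, ), ;, num }

In C -> B: B is at the end, add FOLLOW(C) = { #, ), ;, num }.
Union: FOLLOW(B) = { #, ), ;, num }.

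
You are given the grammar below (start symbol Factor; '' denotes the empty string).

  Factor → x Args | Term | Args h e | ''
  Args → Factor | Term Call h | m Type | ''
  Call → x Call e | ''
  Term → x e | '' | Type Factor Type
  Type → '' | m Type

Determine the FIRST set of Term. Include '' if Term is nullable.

Term → x e contributes {x}.
Term → '' contributes ''.
From Term → Type Factor Type: Type, Factor, Type nullable, take FIRST(Type) ∪ FIRST(Factor) ∪ FIRST(Type) = { h, m, x }; also '' since the whole RHS is nullable.
Union: FIRST(Term) = { h, m, x, '' }.

{ h, m, x, '' }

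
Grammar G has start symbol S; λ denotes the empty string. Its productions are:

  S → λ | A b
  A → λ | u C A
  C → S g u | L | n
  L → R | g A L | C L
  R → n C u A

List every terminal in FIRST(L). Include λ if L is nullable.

From L → R: add FIRST(R) = { n }.
L → g A L contributes {g}.
From L → C L: add FIRST(C) = { b, g, n, u }.
Union: FIRST(L) = { b, g, n, u }.

{ b, g, n, u }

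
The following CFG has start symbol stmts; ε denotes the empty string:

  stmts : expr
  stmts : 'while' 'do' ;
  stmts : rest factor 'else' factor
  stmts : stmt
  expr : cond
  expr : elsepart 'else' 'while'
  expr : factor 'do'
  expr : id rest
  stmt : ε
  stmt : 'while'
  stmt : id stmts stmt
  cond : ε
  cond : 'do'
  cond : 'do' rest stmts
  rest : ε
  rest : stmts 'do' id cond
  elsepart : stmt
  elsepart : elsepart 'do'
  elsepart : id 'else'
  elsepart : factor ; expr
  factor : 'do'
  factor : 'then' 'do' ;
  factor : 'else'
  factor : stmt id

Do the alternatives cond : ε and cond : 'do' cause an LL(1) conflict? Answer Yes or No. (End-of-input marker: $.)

FIRST(ε) = { ε } and FIRST('do') = { 'do' }.
The first alternative is nullable and FOLLOW(cond) = { $, 'do', 'else', 'then', 'while', id } shares 'do' with FIRST of the second — conflict.

Yes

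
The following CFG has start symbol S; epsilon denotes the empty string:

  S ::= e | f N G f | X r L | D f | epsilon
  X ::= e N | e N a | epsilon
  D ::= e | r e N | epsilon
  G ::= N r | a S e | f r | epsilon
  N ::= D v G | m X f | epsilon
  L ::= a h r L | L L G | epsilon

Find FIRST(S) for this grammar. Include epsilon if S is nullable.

{ e, f, r, epsilon }

S ::= e contributes {e}.
S ::= f N G f contributes {f}.
From S ::= X r L: X nullable, take FIRST(X) ∪ {r} = { e, r }.
From S ::= D f: D nullable, take FIRST(D) ∪ {f} = { e, f, r }.
S ::= epsilon contributes epsilon.
Union: FIRST(S) = { e, f, r, epsilon }.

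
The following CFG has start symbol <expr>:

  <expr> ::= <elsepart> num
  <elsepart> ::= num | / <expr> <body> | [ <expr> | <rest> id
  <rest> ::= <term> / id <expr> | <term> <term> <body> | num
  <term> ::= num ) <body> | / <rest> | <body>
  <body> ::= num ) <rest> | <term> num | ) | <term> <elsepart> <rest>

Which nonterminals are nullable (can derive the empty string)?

No nonterminal has an empty production or an RHS whose symbols are all nullable.

{ } (none)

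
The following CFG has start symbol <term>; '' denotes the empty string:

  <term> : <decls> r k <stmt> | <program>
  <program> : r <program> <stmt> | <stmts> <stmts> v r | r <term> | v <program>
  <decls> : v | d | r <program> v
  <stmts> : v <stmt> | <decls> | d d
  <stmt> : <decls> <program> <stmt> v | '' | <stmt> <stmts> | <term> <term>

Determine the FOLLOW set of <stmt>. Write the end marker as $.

{ $, d, r, v }

In <term> : <decls> r k <stmt>: <stmt> is at the end, add FOLLOW(<term>) = { $, d, r, v }.
In <program> : r <program> <stmt>: <stmt> is at the end, add FOLLOW(<program>) = { $, d, r, v }.
In <stmts> : v <stmt>: <stmt> is at the end, add FOLLOW(<stmts>) = { $, d, r, v }.
In <stmt> : <decls> <program> <stmt> v: add FIRST(v) = { v }.
In <stmt> : <stmt> <stmts>: add FIRST(<stmts>) = { d, r, v }.
Union: FOLLOW(<stmt>) = { $, d, r, v }.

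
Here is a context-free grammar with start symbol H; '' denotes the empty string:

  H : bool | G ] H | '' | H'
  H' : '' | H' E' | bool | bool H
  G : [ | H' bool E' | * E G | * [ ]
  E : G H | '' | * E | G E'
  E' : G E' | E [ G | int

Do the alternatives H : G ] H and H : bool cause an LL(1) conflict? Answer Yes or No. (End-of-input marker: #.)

Yes

FIRST(G ] H) = { *, [, bool, int } and FIRST(bool) = { bool }.
Both contain bool, so the two alternatives are not disjoint — LL(1) conflict.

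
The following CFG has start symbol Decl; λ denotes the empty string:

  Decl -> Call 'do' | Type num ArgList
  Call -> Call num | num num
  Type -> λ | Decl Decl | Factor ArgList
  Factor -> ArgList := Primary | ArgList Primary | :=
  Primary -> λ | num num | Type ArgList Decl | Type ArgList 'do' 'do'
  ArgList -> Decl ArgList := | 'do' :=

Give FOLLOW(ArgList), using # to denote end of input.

{ #, 'do', :=, num }

In Decl -> Type num ArgList: ArgList is at the end, add FOLLOW(Decl) = { #, 'do', :=, num }.
In Type -> Factor ArgList: ArgList is at the end, add FOLLOW(Type) = { 'do', :=, num }.
In Factor -> ArgList := Primary: add FIRST(:= Primary) = { := }.
In Factor -> ArgList Primary: add FIRST(Primary)\{λ} = { 'do', :=, num }.
  Since Primary is nullable, also add FOLLOW(Factor) = { 'do', :=, num }.
In Primary -> Type ArgList Decl: add FIRST(Decl) = { 'do', :=, num }.
In Primary -> Type ArgList 'do' 'do': add FIRST('do' 'do') = { 'do' }.
In ArgList -> Decl ArgList :=: add FIRST(:=) = { := }.
Union: FOLLOW(ArgList) = { #, 'do', :=, num }.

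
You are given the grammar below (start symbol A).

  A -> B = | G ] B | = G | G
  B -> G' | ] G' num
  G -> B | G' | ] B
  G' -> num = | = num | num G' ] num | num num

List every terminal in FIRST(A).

{ =, ], num }

From A -> B =: add FIRST(B) = { =, ], num }.
From A -> G ] B: add FIRST(G) = { =, ], num }.
A -> = G contributes {=}.
From A -> G: add FIRST(G) = { =, ], num }.
Union: FIRST(A) = { =, ], num }.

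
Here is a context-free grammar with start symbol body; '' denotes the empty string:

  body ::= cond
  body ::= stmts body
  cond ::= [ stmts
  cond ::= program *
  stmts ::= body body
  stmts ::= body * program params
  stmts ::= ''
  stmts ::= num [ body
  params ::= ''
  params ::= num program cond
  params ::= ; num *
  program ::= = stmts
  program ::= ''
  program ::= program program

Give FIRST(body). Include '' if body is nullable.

From body ::= cond: add FIRST(cond) = { *, =, [ }.
From body ::= stmts body: stmts nullable, take FIRST(stmts) ∪ FIRST(body) = { *, =, [, num }.
Union: FIRST(body) = { *, =, [, num }.

{ *, =, [, num }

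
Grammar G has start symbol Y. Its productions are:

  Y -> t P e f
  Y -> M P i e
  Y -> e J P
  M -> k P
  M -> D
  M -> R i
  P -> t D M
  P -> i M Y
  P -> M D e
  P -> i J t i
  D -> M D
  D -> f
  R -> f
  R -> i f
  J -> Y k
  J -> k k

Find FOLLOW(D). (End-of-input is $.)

In M -> D: D is at the end, add FOLLOW(M) = { $, e, f, i, k, t }.
In P -> t D M: add FIRST(M) = { f, i, k }.
In P -> M D e: add FIRST(e) = { e }.
In D -> M D: D is at the end, add FOLLOW(D) = { $, e, f, i, k, t }.
Union: FOLLOW(D) = { $, e, f, i, k, t }.

{ $, e, f, i, k, t }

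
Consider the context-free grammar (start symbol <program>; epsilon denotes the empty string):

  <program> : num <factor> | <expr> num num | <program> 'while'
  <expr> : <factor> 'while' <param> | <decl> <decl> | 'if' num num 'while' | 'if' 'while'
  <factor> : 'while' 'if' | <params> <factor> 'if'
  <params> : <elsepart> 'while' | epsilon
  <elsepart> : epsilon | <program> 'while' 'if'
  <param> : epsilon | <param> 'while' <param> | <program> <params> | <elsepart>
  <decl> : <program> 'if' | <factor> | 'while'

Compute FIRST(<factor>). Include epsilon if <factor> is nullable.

<factor> : 'while' 'if' contributes {'while'}.
From <factor> : <params> <factor> 'if': <params> nullable, take FIRST(<params>) ∪ FIRST(<factor>) = { 'if', 'while', num }.
Union: FIRST(<factor>) = { 'if', 'while', num }.

{ 'if', 'while', num }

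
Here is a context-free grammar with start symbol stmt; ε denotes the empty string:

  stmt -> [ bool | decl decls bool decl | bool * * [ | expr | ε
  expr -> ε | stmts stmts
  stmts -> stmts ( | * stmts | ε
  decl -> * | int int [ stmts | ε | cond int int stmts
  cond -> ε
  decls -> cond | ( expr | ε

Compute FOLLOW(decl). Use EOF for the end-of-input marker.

{ EOF, (, bool }

In stmt -> decl decls bool decl: add FIRST(decls bool decl) = { (, bool }.
In stmt -> decl decls bool decl: decl is at the end, add FOLLOW(stmt) = { EOF }.
Union: FOLLOW(decl) = { EOF, (, bool }.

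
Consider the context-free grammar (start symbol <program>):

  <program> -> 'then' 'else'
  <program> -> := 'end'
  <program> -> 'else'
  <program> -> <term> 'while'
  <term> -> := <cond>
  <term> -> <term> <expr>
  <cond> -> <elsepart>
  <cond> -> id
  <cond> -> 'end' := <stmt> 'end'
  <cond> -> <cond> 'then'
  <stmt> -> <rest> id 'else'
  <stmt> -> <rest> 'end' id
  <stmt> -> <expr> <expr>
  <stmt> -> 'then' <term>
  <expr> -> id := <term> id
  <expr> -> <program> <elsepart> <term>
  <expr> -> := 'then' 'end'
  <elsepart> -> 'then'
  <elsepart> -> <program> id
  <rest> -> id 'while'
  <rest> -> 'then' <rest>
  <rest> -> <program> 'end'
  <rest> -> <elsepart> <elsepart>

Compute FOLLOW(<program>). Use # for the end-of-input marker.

{ #, 'else', 'end', 'then', :=, id }

<program> is the start symbol, so # ∈ FOLLOW(<program>).
In <expr> -> <program> <elsepart> <term>: add FIRST(<elsepart> <term>) = { 'else', 'then', := }.
In <elsepart> -> <program> id: add FIRST(id) = { id }.
In <rest> -> <program> 'end': add FIRST('end') = { 'end' }.
Union: FOLLOW(<program>) = { #, 'else', 'end', 'then', :=, id }.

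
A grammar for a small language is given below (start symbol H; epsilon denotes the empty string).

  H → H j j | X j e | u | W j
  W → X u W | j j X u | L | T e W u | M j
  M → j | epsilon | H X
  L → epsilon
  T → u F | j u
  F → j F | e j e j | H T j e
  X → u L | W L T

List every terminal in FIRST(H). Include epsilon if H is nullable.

From H → H j j: add FIRST(H) = { j, u }.
From H → X j e: add FIRST(X) = { j, u }.
H → u contributes {u}.
From H → W j: W nullable, take FIRST(W) ∪ {j} = { j, u }.
Union: FIRST(H) = { j, u }.

{ j, u }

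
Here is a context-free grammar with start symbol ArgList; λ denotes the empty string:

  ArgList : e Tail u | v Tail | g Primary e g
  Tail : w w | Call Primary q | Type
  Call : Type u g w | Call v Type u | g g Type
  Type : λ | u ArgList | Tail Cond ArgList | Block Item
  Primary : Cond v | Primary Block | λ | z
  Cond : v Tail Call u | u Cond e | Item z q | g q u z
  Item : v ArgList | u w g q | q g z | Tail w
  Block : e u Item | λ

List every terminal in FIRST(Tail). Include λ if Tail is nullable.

Tail : w w contributes {w}.
From Tail : Call Primary q: add FIRST(Call) = { e, g, q, u, v, w }.
From Tail : Type: add FIRST(Type) = { e, g, q, u, v, w, λ } (including λ since Type is nullable).
Union: FIRST(Tail) = { e, g, q, u, v, w, λ }.

{ e, g, q, u, v, w, λ }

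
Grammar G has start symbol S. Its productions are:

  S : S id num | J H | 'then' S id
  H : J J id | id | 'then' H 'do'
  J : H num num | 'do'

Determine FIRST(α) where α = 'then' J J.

{ 'then' }

'then' is a terminal; add {'then'} and stop.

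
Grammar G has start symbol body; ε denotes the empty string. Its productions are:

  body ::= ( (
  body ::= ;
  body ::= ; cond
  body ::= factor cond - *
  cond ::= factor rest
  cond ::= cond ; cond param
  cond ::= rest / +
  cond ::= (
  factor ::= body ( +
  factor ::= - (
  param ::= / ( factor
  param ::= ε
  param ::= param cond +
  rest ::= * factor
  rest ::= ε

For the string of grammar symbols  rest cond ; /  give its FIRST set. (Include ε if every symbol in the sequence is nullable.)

Add FIRST(rest)\{ε} = { * }; rest is nullable, continue.
Add FIRST(cond) = { (, *, -, /, ; }; cond is not nullable, stop.

{ (, *, -, /, ; }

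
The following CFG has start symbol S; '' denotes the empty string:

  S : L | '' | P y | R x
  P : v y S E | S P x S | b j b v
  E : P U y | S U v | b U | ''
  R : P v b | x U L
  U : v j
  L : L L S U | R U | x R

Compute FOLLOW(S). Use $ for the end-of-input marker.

{ $, b, v, x, y }

S is the start symbol, so $ ∈ FOLLOW(S).
In P : v y S E: add FIRST(E)\{''} = { b, v, x }.
  Since E is nullable, also add FOLLOW(P) = { v, x, y }.
In P : S P x S: add FIRST(P x S) = { b, v, x }.
In P : S P x S: S is at the end, add FOLLOW(P) = { v, x, y }.
In E : S U v: add FIRST(U v) = { v }.
In L : L L S U: add FIRST(U) = { v }.
Union: FOLLOW(S) = { $, b, v, x, y }.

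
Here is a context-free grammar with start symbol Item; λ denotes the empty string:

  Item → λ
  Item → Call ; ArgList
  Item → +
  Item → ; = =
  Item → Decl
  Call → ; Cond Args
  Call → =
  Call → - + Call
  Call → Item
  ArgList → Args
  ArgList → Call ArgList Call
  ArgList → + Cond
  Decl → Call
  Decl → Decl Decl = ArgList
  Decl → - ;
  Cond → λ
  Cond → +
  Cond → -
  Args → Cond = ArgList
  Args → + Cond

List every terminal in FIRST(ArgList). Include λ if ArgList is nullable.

{ +, -, ;, = }

From ArgList → Args: add FIRST(Args) = { +, -, = }.
From ArgList → Call ArgList Call: Call nullable, take FIRST(Call) ∪ FIRST(ArgList) = { +, -, ;, = }.
ArgList → + Cond contributes {+}.
Union: FIRST(ArgList) = { +, -, ;, = }.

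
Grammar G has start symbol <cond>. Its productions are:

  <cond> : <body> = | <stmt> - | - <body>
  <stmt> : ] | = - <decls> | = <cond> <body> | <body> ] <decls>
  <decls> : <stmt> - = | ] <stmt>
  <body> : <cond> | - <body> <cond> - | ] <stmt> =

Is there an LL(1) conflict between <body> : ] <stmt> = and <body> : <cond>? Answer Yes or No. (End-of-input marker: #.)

Yes

FIRST(] <stmt> =) = { ] } and FIRST(<cond>) = { -, =, ] }.
Both contain ], so the two alternatives are not disjoint — LL(1) conflict.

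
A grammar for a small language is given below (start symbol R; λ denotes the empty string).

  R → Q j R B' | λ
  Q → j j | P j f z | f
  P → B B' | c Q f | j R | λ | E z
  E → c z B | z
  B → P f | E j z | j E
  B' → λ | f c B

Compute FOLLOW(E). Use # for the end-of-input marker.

{ #, f, j, z }

In P → E z: add FIRST(z) = { z }.
In B → E j z: add FIRST(j z) = { j }.
In B → j E: E is at the end, add FOLLOW(B) = { #, f, j, z }.
Union: FOLLOW(E) = { #, f, j, z }.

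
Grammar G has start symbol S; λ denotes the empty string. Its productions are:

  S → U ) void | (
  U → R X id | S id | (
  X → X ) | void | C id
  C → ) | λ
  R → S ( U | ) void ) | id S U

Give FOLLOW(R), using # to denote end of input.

{ ), id, void }

In U → R X id: add FIRST(X id) = { ), id, void }.
Union: FOLLOW(R) = { ), id, void }.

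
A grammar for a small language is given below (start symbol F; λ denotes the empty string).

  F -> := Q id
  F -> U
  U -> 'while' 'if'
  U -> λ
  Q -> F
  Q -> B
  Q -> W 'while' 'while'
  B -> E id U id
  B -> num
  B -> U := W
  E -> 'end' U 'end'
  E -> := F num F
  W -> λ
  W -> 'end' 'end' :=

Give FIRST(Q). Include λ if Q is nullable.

{ 'end', 'while', :=, num, λ }

From Q -> F: add FIRST(F) = { 'while', :=, λ } (including λ since F is nullable).
From Q -> B: add FIRST(B) = { 'end', 'while', :=, num }.
From Q -> W 'while' 'while': W nullable, take FIRST(W) ∪ {'while'} = { 'end', 'while' }.
Union: FIRST(Q) = { 'end', 'while', :=, num, λ }.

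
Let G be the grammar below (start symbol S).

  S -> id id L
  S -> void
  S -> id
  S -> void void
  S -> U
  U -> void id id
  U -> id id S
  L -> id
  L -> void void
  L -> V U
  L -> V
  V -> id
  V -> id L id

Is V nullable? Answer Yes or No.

No

No nonterminal in this grammar is nullable.
No production of V has an RHS whose symbols are all nullable, so V is not nullable.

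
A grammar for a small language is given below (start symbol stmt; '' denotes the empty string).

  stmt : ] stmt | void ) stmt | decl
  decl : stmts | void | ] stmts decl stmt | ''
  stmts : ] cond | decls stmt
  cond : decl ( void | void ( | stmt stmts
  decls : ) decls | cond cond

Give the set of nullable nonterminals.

Directly nullable (have an ''-production): decl.
stmt : decl with every symbol nullable, so stmt is nullable.
No other nonterminal has a production whose RHS symbols are all nullable.

{ decl, stmt }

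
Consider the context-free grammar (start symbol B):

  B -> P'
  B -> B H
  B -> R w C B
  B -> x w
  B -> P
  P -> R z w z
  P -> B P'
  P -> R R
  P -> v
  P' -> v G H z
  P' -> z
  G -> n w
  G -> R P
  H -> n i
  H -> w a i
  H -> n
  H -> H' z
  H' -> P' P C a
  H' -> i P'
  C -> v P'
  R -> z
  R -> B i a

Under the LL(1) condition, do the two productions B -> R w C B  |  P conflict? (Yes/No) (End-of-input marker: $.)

FIRST(R w C B) = { v, x, z } and FIRST(P) = { v, x, z }.
Both contain v, so the two alternatives are not disjoint — LL(1) conflict.

Yes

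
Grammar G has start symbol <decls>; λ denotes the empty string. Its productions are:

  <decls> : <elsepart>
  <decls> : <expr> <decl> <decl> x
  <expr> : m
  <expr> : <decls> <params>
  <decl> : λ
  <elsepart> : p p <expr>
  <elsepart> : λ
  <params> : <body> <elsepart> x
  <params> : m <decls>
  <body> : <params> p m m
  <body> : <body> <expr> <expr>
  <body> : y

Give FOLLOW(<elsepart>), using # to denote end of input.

{ #, m, p, x, y }

In <decls> : <elsepart>: <elsepart> is at the end, add FOLLOW(<decls>) = { #, m, p, x, y }.
In <params> : <body> <elsepart> x: add FIRST(x) = { x }.
Union: FOLLOW(<elsepart>) = { #, m, p, x, y }.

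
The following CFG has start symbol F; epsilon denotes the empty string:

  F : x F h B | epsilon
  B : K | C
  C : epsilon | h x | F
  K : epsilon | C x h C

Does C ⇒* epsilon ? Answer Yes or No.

Yes

C has an epsilon-production, so C ⇒ epsilon.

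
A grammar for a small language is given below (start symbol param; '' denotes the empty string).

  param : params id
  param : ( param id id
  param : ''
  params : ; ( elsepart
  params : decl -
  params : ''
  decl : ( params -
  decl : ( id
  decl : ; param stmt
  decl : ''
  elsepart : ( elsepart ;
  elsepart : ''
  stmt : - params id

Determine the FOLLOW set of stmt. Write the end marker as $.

{ - }

In decl : ; param stmt: stmt is at the end, add FOLLOW(decl) = { - }.
Union: FOLLOW(stmt) = { - }.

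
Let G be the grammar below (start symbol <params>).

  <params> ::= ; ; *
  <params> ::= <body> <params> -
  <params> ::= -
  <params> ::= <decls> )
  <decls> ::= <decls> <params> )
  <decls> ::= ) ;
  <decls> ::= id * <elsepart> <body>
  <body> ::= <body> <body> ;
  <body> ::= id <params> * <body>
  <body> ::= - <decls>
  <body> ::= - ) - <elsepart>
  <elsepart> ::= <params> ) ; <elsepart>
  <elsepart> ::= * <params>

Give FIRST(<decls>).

{ ), id }

From <decls> ::= <decls> <params> ): add FIRST(<decls>) = { ), id }.
<decls> ::= ) ; contributes {)}.
<decls> ::= id * <elsepart> <body> contributes {id}.
Union: FIRST(<decls>) = { ), id }.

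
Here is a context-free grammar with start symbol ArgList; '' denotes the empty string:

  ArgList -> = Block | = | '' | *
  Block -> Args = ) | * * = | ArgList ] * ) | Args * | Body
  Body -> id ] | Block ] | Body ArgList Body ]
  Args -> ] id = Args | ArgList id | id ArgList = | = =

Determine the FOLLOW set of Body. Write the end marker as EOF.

In Block -> Body: Body is at the end, add FOLLOW(Block) = { EOF, *, =, ], id }.
In Body -> Body ArgList Body ]: add FIRST(ArgList Body ]) = { *, =, ], id }.
In Body -> Body ArgList Body ]: add FIRST(]) = { ] }.
Union: FOLLOW(Body) = { EOF, *, =, ], id }.

{ EOF, *, =, ], id }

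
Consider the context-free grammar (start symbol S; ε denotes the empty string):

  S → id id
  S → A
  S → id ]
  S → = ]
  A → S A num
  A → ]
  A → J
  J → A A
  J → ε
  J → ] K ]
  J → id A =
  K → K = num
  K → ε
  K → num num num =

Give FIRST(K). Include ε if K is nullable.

{ =, num, ε }

From K → K = num: K nullable, take FIRST(K) ∪ {=} = { =, num }.
K → ε contributes ε.
K → num num num = contributes {num}.
Union: FIRST(K) = { =, num, ε }.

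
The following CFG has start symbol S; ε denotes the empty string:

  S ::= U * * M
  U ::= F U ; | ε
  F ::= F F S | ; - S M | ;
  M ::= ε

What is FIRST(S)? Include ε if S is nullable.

{ *, ; }

From S ::= U * * M: U nullable, take FIRST(U) ∪ {*} = { *, ; }.
Union: FIRST(S) = { *, ; }.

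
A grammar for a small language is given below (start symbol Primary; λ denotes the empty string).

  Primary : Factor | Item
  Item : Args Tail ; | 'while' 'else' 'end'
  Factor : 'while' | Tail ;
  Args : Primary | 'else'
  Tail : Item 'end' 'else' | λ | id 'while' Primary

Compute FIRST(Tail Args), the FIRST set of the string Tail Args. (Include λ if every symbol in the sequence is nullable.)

{ 'else', 'while', ;, id }

Add FIRST(Tail)\{λ} = { 'else', 'while', ;, id }; Tail is nullable, continue.
Add FIRST(Args) = { 'else', 'while', ;, id }; Args is not nullable, stop.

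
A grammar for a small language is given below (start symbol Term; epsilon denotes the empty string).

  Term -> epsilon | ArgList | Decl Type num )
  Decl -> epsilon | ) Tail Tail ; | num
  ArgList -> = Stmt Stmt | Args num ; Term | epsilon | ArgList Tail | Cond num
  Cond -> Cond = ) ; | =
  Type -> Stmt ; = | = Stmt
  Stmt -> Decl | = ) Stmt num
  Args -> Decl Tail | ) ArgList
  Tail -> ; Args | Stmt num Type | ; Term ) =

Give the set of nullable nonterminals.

Directly nullable (have an epsilon-production): Term, Decl, ArgList.
Stmt -> Decl with every symbol nullable, so Stmt is nullable.
No other nonterminal has a production whose RHS symbols are all nullable.

{ ArgList, Decl, Stmt, Term }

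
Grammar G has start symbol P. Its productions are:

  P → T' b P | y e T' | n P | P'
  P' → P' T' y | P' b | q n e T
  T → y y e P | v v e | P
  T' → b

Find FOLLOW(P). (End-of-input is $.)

{ $, b }

P is the start symbol, so $ ∈ FOLLOW(P).
In P → T' b P: P is at the end, add FOLLOW(P) = { $, b }.
In P → n P: P is at the end, add FOLLOW(P) = { $, b }.
In T → y y e P: P is at the end, add FOLLOW(T) = { $, b }.
In T → P: P is at the end, add FOLLOW(T) = { $, b }.
Union: FOLLOW(P) = { $, b }.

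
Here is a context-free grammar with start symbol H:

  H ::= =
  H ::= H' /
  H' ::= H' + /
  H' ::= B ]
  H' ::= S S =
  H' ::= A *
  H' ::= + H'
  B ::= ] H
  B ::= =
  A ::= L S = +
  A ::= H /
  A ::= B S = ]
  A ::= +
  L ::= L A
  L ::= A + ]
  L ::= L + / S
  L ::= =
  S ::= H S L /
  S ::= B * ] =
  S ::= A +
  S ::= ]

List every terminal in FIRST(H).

H ::= = contributes {=}.
From H ::= H' /: add FIRST(H') = { +, =, ] }.
Union: FIRST(H) = { +, =, ] }.

{ +, =, ] }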